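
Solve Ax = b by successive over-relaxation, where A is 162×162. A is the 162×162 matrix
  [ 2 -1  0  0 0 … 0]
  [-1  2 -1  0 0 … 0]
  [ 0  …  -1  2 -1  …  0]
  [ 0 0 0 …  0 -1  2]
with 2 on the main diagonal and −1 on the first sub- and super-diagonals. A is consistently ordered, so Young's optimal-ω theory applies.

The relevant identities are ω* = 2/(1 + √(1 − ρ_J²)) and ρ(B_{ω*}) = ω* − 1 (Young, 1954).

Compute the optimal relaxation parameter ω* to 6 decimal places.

n=162: λ(B_J) = 1 − λ(A)/2 = cos(kπ/163); k=1 gives ρ_J = 0.999814.
√(1−ρ_J²) = |sin(π/163)| = 0.0192724
ω* = 2/(1 + 0.0192724) = 2/1.0192724 = 1.962184.
[ρ_SOR] ω* − 1 = 0.962184.

ω* = 1.962184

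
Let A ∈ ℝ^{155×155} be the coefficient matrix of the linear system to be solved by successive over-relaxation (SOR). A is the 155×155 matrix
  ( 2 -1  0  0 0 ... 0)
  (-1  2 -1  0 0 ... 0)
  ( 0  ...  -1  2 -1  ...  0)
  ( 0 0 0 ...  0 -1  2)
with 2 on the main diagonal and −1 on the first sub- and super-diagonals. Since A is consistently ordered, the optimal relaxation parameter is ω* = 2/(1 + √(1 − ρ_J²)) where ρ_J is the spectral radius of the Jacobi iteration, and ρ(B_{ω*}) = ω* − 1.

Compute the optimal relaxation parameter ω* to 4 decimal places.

n=155: λ(B_J) = 1 − λ(A)/2 = cos(kπ/156); k=1 gives ρ_J = 0.9998.
√(1−ρ_J²) = |sin(π/156)| = 0.02014
ω* = 2/(1 + 0.02014) = 2/1.02014 = 1.9605.
ρ_SOR = ω* − 1 ≈ 0.9605.

ω* = 1.9605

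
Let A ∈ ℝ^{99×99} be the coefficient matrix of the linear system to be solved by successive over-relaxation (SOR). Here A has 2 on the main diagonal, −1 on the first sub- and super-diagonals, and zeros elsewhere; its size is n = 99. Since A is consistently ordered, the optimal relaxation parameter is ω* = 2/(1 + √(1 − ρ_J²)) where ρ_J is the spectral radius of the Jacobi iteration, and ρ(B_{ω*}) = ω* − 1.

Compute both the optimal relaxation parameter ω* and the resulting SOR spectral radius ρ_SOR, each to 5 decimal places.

ω* = 1.93909, ρ_SOR = 0.93909

B_J for the 99×99 system has eigenvalues cos(kπ/100); ρ_J = cos(π/100) = 0.99951.
1 − cos²(π/100) = sin²(π/100) ⇒ √(1−ρ_J²) = sin(π/100) = 0.031411.
So ω* = 2/1.031411 = 1.93909 (Young).
[ρ_SOR] ω* − 1 = 0.93909.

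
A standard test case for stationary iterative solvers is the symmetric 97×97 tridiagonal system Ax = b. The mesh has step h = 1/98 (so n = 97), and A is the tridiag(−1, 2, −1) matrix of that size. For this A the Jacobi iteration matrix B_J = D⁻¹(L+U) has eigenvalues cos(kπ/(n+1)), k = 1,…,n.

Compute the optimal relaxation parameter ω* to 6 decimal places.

[ρ_J] n=97: ρ(B_J) = cos(π/(n+1)) = cos(π/98) = 0.999486.
√(1−ρ_J²) = |sin(π/98)| = 0.0320516
So ω* = 2/1.0320516 = 1.937888 (Young).
Hence ρ(B_{ω*}) = 1.937888 − 1 = 0.937888.

ω* = 1.937888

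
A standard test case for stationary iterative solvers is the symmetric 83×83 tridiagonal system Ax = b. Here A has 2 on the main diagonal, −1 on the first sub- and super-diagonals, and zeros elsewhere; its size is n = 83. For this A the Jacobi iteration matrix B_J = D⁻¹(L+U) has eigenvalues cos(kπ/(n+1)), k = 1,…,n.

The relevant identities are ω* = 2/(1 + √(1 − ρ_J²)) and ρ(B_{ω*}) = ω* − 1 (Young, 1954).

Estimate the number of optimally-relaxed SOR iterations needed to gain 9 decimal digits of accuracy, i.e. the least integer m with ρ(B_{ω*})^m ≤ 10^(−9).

n=83: λ(B_J) = 1 − λ(A)/2 = cos(kπ/84); k=1 gives ρ_J = 0.9993007.
√(1−ρ_J²) simplifies to sin(π/84) = 0.0373912.
So ω* = 2/1.0373912 = 1.9279130 (Young).
Hence ρ(B_{ω*}) = 1.9279130 − 1 = 0.9279130.
Need (0.9279130)^m ≤ 10^(−9): m ≥ 9·ln10/|ln 0.9279130| = 20.7233/0.0748173 = 276.985 ⇒ m = 277.

m = 277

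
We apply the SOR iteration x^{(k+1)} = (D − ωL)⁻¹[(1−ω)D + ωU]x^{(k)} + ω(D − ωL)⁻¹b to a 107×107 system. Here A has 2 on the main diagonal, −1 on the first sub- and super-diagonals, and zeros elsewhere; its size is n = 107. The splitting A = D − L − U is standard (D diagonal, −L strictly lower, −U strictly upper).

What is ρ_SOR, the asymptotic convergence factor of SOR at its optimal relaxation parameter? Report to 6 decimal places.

ρ_SOR = 0.943475

n=107: λ(B_J) = 1 − λ(A)/2 = cos(kπ/108); k=1 gives ρ_J = 0.999577.
√(1−ρ_J²) = |sin(π/108)| = 0.0290847
Young: ω* = 2/(1+√(1−ρ_J²)) = 2/(1+0.0290847) = 2/1.0290847 = 1.943475.
[ρ_SOR] ω* − 1 = 0.943475.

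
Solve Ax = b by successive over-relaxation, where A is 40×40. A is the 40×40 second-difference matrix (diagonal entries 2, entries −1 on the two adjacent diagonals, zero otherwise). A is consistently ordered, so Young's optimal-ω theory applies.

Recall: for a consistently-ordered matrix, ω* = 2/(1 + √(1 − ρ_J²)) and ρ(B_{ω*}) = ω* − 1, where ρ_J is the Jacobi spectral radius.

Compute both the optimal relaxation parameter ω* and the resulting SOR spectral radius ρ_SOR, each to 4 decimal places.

ω* = 1.8578, ρ_SOR = 0.8578

With n=40, ρ(Jacobi) = cos(π/41) = 0.9971.
√(1 − cos²(π/41)) = sin(π/41) ≈ 0.07655.
Young: ω* = 2/(1+√(1−ρ_J²)) = 2/(1+0.07655) = 2/1.07655 = 1.8578.
and ρ(B_{ω*}) = 1.8578 − 1 = 0.8578.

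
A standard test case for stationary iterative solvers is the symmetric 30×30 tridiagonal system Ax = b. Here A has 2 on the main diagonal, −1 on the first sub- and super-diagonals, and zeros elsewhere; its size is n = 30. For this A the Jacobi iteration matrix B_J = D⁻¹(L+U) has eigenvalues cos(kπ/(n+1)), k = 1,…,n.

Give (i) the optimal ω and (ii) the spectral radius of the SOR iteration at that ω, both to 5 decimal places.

ρ_J = max_k |cos(kπ/31)| = cos(π/31) = 0.99487
root = sin(π/31) = 0.101168  (since 1−cos² = sin²).
ω* = 2/(1 + 0.101168) = 2/1.101168 = 1.81625.
ρ(B_{ω*}) = ω*−1 = 0.81625

ω* = 1.81625, ρ_SOR = 0.81625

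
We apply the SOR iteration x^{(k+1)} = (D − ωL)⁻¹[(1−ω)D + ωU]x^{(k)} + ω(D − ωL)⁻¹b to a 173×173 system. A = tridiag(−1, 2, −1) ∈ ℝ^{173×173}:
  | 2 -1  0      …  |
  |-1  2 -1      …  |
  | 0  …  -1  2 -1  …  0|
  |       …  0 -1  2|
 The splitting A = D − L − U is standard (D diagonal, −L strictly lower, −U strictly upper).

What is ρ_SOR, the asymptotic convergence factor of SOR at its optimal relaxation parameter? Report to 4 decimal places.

[ρ_J] n=173: ρ(B_J) = cos(π/(n+1)) = cos(π/174) = 0.9998.
√(1−ρ_J²) simplifies to sin(π/174) = 0.01805.
ω* = 2/(1+0.01805) = 1.9645
and ρ(B_{ω*}) = 1.9645 − 1 = 0.9645.

ρ_SOR = 0.9645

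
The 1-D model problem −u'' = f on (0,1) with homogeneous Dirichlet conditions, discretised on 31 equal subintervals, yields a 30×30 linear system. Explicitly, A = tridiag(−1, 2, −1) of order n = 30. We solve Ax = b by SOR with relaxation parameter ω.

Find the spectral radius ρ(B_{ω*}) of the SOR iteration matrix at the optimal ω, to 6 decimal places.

ρ_SOR = 0.816253

n=30: λ(B_J) = 1 − λ(A)/2 = cos(kπ/31); k=1 gives ρ_J = 0.994869.
√(1−ρ_J²) simplifies to sin(π/31) = 0.1011683.
So ω* = 2/1.1011683 = 1.816253 (Young).
[ρ_SOR] ω* − 1 = 0.816253.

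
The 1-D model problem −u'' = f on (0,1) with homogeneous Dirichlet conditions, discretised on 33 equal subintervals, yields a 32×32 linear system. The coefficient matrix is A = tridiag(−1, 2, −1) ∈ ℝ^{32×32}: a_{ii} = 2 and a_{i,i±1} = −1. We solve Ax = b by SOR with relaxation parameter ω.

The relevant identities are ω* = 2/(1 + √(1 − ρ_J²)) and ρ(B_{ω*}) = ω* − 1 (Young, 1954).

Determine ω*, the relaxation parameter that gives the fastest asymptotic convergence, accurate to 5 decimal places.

ω* = 1.82639

spectrum of D⁻¹(L+U) = {cos(kπ/33) : 1≤k≤32}; ρ_J = cos(π/33) = 0.99547.
√(1 − cos²(π/33)) = sin(π/33) ≈ 0.095056.
Young: ω* = 2/(1+√(1−ρ_J²)) = 2/(1+0.095056) = 2/1.095056 = 1.82639.
ρ(B_{ω*}) = ω*−1 = 0.82639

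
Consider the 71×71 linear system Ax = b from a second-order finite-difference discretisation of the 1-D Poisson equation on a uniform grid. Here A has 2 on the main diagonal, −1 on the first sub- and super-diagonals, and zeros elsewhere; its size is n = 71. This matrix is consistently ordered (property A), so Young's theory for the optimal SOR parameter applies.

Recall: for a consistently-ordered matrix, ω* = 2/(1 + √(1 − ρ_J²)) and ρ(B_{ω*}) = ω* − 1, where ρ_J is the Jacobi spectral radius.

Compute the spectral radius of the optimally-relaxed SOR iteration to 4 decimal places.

With n=71, ρ(Jacobi) = cos(π/72) = 0.9990.
√(1 − cos²(π/72)) = sin(π/72) ≈ 0.04362.
ω* = 2 / (1 + 0.04362) = 2 / 1.04362 ≈ 1.9164.
ρ_SOR = ω* − 1 ≈ 0.9164.

ρ_SOR = 0.9164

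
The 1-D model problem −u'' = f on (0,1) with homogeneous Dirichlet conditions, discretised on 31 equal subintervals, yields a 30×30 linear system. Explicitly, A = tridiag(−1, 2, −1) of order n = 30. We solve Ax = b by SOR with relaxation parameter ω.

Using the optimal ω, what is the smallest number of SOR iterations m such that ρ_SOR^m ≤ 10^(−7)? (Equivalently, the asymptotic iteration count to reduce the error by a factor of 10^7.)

m = 80

n=30: λ(B_J) = 1 − λ(A)/2 = cos(kπ/31); k=1 gives ρ_J = 0.9948693.
√(1−ρ_J²) simplifies to sin(π/31) = 0.1011683.
ω* = 2/(1+0.1011683) = 1.8162528
At ω = 1.8162528 every |λ(B_ω)| = ω−1, so ρ_SOR = 0.8162528.
7·ln10 = 16.1181; −ln(0.8162528) = 0.203031; m = ⌈16.1181/0.203031⌉ = ⌈79.387⌉ = 80.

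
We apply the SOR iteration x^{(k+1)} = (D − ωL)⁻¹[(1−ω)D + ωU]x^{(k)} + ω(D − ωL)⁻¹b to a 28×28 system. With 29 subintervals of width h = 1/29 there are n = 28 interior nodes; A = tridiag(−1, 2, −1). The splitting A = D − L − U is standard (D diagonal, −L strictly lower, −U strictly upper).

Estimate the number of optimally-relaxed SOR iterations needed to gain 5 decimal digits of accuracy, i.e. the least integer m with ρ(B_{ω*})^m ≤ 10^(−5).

ρ_J = max_k |cos(kπ/29)| = cos(π/29) = 0.9941380
√(1−ρ_J²) simplifies to sin(π/29) = 0.1081190.
ω* = 2 / (1 + 0.1081190) = 2 / 1.1081190 ≈ 1.8048603.
ρ(B_{ω*}) = ω*−1 = 0.8048603
For 5 digits: m = 5·ln10 / (−ln 0.8048603) = 11.5129/0.217087 = 53.034; round up → m = 54.

m = 54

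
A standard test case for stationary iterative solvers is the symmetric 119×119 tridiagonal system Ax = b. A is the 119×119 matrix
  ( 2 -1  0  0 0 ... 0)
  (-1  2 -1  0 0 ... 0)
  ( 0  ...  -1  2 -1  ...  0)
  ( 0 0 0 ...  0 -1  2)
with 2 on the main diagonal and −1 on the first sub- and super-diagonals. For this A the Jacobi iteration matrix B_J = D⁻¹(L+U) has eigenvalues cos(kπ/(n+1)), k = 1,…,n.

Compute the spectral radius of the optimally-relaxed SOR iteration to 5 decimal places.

ρ_SOR = 0.94898

½·tridiag(1,0,1) at n=119: λ_k = cos(kπ/120); max |λ| at k=1 ⇒ ρ_J = cos(π/120) ≈ 0.99966.
√(1 − cos²(π/120)) = sin(π/120) ≈ 0.026177.
ω* = 2/(1+0.026177) = 1.94898
At ω = 1.94898 every |λ(B_ω)| = ω−1, so ρ_SOR = 0.94898.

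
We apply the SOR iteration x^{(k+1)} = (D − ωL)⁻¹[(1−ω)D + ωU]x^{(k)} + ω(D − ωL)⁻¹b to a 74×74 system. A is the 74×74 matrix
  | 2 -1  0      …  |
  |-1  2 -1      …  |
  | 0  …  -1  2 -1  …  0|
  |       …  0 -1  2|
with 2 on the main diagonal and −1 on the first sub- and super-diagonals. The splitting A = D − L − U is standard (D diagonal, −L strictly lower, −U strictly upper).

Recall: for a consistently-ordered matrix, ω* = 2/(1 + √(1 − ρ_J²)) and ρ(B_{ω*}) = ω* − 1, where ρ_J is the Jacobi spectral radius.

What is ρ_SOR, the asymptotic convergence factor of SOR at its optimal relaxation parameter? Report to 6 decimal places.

n=74: λ(B_J) = 1 − λ(A)/2 = cos(kπ/75); k=1 gives ρ_J = 0.999123.
√(1−ρ_J²) = |sin(π/75)| = 0.0418757
ω* = 2 / (1 + 0.0418757) = 2 / 1.0418757 ≈ 1.919615.
[ρ_SOR] ω* − 1 = 0.919615.

ρ_SOR = 0.919615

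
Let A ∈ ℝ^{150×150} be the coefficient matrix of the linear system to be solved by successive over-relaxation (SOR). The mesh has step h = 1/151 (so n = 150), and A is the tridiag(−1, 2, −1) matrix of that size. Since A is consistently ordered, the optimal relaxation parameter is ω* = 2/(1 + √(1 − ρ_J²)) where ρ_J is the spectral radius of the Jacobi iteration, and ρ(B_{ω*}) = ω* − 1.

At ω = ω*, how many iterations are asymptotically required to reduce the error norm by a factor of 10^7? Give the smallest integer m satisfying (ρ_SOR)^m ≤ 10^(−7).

m = 388

[ρ_J] n=150: ρ(B_J) = cos(π/(n+1)) = cos(π/151) = 0.9997836.
root = sin(π/151) = 0.0208037  (since 1−cos² = sin²).
Then 2/(1+√(1−ρ_J²)) = 2/(1+0.0208037); ω* = 2/1.0208037 = 1.9592405.
ρ_SOR = ω* − 1 = 1.9592405 − 1 = 0.9592405.
m ≥ 7·ln10 / (−ln 0.9592405) = 387.329; smallest integer m = 388.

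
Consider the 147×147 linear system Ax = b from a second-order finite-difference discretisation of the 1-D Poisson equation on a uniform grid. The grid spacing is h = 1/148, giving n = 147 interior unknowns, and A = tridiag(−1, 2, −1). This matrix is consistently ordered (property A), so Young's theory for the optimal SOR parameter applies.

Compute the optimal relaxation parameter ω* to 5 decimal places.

ρ_J = max_k |cos(kπ/148)| = cos(π/148) = 0.99977
root = sin(π/148) = 0.021225  (since 1−cos² = sin²).
So ω* = 2/1.021225 = 1.95843 (Young).
and ρ(B_{ω*}) = 1.95843 − 1 = 0.95843.

ω* = 1.95843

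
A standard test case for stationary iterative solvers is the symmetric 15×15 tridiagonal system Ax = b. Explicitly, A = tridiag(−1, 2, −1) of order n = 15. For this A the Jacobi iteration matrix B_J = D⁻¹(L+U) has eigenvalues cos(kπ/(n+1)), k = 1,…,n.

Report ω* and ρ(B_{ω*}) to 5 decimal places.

n=15: λ(B_J) = 1 − λ(A)/2 = cos(kπ/16); k=1 gives ρ_J = 0.98079.
√(1−ρ_J²) simplifies to sin(π/16) = 0.195090.
ω* = 2/(1 + 0.195090) = 2/1.195090 = 1.67351.
ρ_SOR = ω* − 1 ≈ 0.67351.

ω* = 1.67351, ρ_SOR = 0.67351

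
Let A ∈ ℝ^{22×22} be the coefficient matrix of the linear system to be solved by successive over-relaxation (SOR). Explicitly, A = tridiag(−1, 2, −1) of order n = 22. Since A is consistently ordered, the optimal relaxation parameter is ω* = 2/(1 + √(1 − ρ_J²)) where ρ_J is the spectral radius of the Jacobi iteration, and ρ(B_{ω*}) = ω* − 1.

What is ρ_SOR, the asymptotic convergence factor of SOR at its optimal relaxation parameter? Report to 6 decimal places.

[ρ_J] n=22: ρ(B_J) = cos(π/(n+1)) = cos(π/23) = 0.990686.
√(1−ρ_J²) = |sin(π/23)| = 0.1361666
ω* = 2/(1+0.1361666) = 1.760305
Hence ρ(B_{ω*}) = 1.760305 − 1 = 0.760305.

ρ_SOR = 0.760305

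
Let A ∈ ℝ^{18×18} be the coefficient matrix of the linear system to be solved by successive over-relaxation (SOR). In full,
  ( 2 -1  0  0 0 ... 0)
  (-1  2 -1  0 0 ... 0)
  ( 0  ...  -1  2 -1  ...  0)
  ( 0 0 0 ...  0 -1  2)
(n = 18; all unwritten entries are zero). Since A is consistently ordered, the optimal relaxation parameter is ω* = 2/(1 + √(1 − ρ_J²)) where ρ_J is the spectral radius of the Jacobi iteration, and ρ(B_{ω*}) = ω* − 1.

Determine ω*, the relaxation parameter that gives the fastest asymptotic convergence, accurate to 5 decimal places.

ω* = 1.71734

With n=18, ρ(Jacobi) = cos(π/19) = 0.98636.
√(1 − cos²(π/19)) = sin(π/19) ≈ 0.164595.
So ω* = 2/1.164595 = 1.71734 (Young).
ρ_SOR = ω* − 1 = 1.71734 − 1 = 0.71734.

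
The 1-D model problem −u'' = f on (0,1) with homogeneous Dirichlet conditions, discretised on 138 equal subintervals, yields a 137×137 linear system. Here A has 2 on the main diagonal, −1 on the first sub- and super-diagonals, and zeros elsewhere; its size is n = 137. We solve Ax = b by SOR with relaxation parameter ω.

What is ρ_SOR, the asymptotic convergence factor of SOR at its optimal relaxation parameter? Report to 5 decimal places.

ρ_J = max_k |cos(kπ/138)| = cos(π/138) = 0.99974
root = sin(π/138) = 0.022763  (since 1−cos² = sin²).
ω* = 2/(1+0.022763) = 1.95549
ρ_SOR = ω* − 1 = 1.95549 − 1 = 0.95549.

ρ_SOR = 0.95549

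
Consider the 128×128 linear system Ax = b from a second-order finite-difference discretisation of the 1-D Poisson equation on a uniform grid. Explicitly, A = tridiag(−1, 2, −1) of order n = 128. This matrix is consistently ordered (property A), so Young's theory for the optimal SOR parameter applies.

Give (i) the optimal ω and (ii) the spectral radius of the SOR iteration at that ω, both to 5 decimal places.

½·tridiag(1,0,1) at n=128: λ_k = cos(kπ/129); max |λ| at k=1 ⇒ ρ_J = cos(π/129) ≈ 0.99970.
√(1−ρ_J²) simplifies to sin(π/129) = 0.024351.
Then 2/(1+√(1−ρ_J²)) = 2/(1+0.024351); ω* = 2/1.024351 = 1.95246.
[ρ_SOR] ω* − 1 = 0.95246.

ω* = 1.95246, ρ_SOR = 0.95246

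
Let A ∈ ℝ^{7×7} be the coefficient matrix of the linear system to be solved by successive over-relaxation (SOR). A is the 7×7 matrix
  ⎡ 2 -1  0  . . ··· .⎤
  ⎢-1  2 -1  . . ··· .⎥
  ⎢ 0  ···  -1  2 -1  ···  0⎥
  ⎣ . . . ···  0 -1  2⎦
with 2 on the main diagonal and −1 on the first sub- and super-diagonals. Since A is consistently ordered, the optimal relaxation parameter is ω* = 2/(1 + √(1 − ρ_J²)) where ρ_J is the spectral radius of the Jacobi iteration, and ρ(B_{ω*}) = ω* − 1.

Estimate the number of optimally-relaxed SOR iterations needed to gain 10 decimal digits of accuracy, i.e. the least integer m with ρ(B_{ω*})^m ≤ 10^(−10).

m = 29

n=7: λ(B_J) = 1 − λ(A)/2 = cos(kπ/8); k=1 gives ρ_J = 0.9238795.
root = sin(π/8) = 0.3826834  (since 1−cos² = sin²).
Then 2/(1+√(1−ρ_J²)) = 2/(1+0.3826834); ω* = 2/1.3826834 = 1.4464627.
Hence ρ(B_{ω*}) = 1.4464627 − 1 = 0.4464627.
Need (0.4464627)^m ≤ 10^(−10): m ≥ 10·ln10/|ln 0.4464627| = 23.0259/0.806399 = 28.554 ⇒ m = 29.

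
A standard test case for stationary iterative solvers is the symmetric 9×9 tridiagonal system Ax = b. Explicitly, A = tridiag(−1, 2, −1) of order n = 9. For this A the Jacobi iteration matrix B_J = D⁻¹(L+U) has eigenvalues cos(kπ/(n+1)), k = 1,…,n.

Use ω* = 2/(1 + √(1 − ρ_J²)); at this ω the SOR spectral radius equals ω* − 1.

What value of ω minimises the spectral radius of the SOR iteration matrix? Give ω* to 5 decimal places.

n=9: λ(B_J) = 1 − λ(A)/2 = cos(kπ/10); k=1 gives ρ_J = 0.95106.
√(1 − cos²(π/10)) = sin(π/10) ≈ 0.309017.
[ω*] 2 ÷ (1 + 0.309017) = 2 ÷ 1.309017 = 1.52786.
[ρ_SOR] ω* − 1 = 0.52786.

ω* = 1.52786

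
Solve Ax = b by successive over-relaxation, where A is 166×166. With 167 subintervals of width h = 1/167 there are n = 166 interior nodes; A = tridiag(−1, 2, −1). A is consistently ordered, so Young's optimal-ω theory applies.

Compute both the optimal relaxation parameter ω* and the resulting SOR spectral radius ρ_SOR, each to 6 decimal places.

ω* = 1.963073, ρ_SOR = 0.963073

B_J for the 166×166 system has eigenvalues cos(kπ/167); ρ_J = cos(π/167) = 0.999823.
√(1 − cos²(π/167)) = sin(π/167) ≈ 0.0188108.
Young: ω* = 2/(1+√(1−ρ_J²)) = 2/(1+0.0188108) = 2/1.0188108 = 1.963073.
ρ_SOR = ω* − 1 = 1.963073 − 1 = 0.963073.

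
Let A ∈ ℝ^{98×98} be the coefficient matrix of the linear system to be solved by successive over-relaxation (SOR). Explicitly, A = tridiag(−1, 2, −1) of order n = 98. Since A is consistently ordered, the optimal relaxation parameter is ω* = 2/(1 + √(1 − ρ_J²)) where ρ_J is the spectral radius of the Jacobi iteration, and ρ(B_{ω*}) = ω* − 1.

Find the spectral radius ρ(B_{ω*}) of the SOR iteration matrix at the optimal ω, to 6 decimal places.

ρ_J = max_k |cos(kπ/99)| = cos(π/99) = 0.999497
√(1 − cos²(π/99)) = sin(π/99) ≈ 0.0317279.
ω* = 2/(1+0.0317279) = 1.938496
Hence ρ(B_{ω*}) = 1.938496 − 1 = 0.938496.

ρ_SOR = 0.938496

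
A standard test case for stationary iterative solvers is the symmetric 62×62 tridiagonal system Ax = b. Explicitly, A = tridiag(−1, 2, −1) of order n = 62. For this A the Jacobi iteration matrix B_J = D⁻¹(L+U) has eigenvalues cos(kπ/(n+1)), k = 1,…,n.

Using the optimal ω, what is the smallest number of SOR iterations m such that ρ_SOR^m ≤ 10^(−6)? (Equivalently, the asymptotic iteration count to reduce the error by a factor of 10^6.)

m = 139

[ρ_J] n=62: ρ(B_J) = cos(π/(n+1)) = cos(π/63) = 0.9987569.
√(1−ρ_J²) simplifies to sin(π/63) = 0.0498459.
So ω* = 2/1.0498459 = 1.9050415 (Young).
ρ_SOR = ω* − 1 = 1.9050415 − 1 = 0.9050415.
ρ_SOR^m ≤ 10^(−6) ⇔ m ≥ 6·ln10/(−ln 0.9050415) = 13.8155/0.0997745 = 138.467; m = ⌈138.467⌉ = 139.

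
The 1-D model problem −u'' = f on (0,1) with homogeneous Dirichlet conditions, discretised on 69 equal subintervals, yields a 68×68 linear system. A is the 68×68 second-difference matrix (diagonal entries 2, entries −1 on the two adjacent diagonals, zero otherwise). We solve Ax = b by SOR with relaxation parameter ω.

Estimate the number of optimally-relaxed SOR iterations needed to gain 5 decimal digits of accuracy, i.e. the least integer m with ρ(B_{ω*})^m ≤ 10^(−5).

m = 127

With n=68, ρ(Jacobi) = cos(π/69) = 0.9989637.
root = sin(π/69) = 0.0455146  (since 1−cos² = sin²).
ω* = 2/(1+0.0455146) = 1.9129336
[ρ_SOR] ω* − 1 = 0.9129336.
ρ_SOR^m ≤ 10^(−5) ⇔ m ≥ 5·ln10/(−ln 0.9129336) = 11.5129/0.0910921 = 126.387; m = ⌈126.387⌉ = 127.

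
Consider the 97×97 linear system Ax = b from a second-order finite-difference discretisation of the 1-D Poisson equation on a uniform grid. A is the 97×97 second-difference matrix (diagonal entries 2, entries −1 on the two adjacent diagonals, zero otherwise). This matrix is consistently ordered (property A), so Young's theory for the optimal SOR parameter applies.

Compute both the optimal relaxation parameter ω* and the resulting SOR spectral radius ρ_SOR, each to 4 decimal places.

ω* = 1.9379, ρ_SOR = 0.9379

B_J for the 97×97 system has eigenvalues cos(kπ/98); ρ_J = cos(π/98) = 0.9995.
root = sin(π/98) = 0.03205  (since 1−cos² = sin²).
Then 2/(1+√(1−ρ_J²)) = 2/(1+0.03205); ω* = 2/1.03205 = 1.9379.
ρ(B_{ω*}) = ω*−1 = 0.9379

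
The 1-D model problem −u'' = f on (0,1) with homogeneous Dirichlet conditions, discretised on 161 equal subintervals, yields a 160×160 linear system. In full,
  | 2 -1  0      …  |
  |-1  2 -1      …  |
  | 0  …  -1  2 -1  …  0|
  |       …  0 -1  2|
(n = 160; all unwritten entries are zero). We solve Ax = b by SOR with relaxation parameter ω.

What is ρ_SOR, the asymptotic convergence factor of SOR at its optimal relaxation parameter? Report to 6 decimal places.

With n=160, ρ(Jacobi) = cos(π/161) = 0.999810.
√(1−ρ_J²) simplifies to sin(π/161) = 0.0195118.
So ω* = 2/1.0195118 = 1.961723 (Young).
ρ(B_{ω*}) = ω*−1 = 0.961723

ρ_SOR = 0.961723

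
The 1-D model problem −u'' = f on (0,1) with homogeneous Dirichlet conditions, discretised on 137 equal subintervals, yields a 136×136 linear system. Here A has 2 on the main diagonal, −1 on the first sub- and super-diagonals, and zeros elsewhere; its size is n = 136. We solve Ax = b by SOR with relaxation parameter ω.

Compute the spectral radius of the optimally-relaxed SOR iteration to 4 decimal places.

With n=136, ρ(Jacobi) = cos(π/137) = 0.9997.
√(1−ρ_J²) = |sin(π/137)| = 0.02293
[ω*] 2 ÷ (1 + 0.02293) = 2 ÷ 1.02293 = 1.9552.
ρ_SOR = ω* − 1 ≈ 0.9552.

ρ_SOR = 0.9552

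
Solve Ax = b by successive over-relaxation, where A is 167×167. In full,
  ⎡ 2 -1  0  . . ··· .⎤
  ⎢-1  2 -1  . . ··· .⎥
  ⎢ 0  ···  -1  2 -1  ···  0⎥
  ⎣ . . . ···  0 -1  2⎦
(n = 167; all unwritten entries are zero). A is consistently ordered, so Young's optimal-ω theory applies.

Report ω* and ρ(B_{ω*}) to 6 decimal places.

spectrum of D⁻¹(L+U) = {cos(kπ/168) : 1≤k≤167}; ρ_J = cos(π/168) = 0.999825.
√(1 − cos²(π/168)) = sin(π/168) ≈ 0.0186989.
Young: ω* = 2/(1+√(1−ρ_J²)) = 2/(1+0.0186989) = 2/1.0186989 = 1.963289.
ρ_SOR = ω* − 1 = 1.963289 − 1 = 0.963289.

ω* = 1.963289, ρ_SOR = 0.963289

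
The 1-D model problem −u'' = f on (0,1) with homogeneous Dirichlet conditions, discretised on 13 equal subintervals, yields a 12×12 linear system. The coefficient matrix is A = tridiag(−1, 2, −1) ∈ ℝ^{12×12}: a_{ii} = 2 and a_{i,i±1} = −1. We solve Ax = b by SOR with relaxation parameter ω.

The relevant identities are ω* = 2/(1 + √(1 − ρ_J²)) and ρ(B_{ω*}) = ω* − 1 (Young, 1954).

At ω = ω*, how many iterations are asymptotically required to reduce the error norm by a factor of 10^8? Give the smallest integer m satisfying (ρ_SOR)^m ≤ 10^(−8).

ρ_J = max_k |cos(kπ/13)| = cos(π/13) = 0.9709418
1 − cos²(π/13) = sin²(π/13) ⇒ √(1−ρ_J²) = sin(π/13) = 0.2393157.
Young: ω* = 2/(1+√(1−ρ_J²)) = 2/(1+0.2393157) = 2/1.2393157 = 1.6137938.
At ω = 1.6137938 every |λ(B_ω)| = ω−1, so ρ_SOR = 0.6137938.
8·ln10 = 18.4207; −ln(0.6137938) = 0.488096; m = ⌈18.4207/0.488096⌉ = ⌈37.740⌉ = 38.

m = 38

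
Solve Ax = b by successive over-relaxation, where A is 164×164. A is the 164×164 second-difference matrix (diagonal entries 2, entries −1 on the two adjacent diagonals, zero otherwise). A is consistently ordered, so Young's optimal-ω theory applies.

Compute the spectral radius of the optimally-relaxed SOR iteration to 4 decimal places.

ρ_SOR = 0.9626

[ρ_J] n=164: ρ(B_J) = cos(π/(n+1)) = cos(π/165) = 0.9998.
√(1−ρ_J²) simplifies to sin(π/165) = 0.01904.
Then 2/(1+√(1−ρ_J²)) = 2/(1+0.01904); ω* = 2/1.01904 = 1.9626.
ρ_SOR = ω* − 1 ≈ 0.9626.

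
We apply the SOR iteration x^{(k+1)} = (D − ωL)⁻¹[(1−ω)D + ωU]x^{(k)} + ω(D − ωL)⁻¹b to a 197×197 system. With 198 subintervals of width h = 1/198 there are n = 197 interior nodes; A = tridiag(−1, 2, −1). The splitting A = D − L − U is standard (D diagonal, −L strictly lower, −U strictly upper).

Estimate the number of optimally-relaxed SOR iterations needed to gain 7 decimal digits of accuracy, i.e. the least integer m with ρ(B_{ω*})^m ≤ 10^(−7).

ρ_J = max_k |cos(kπ/198)| = cos(π/198) = 0.9998741
√(1−ρ_J²) simplifies to sin(π/198) = 0.0158660.
[ω*] 2 ÷ (1 + 0.0158660) = 2 ÷ 1.0158660 = 1.9687636.
Hence ρ(B_{ω*}) = 1.9687636 − 1 = 0.9687636.
m ≥ 7·ln10 / (−ln 0.9687636) = 507.901; smallest integer m = 508.

m = 508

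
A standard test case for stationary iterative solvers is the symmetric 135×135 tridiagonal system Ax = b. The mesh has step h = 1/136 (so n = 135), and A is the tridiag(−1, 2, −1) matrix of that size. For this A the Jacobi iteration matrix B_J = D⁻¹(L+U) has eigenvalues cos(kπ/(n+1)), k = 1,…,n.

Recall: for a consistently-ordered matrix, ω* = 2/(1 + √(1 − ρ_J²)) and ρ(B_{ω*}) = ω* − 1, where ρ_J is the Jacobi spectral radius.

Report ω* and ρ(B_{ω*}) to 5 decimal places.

ω* = 1.95485, ρ_SOR = 0.95485

½·tridiag(1,0,1) at n=135: λ_k = cos(kπ/136); max |λ| at k=1 ⇒ ρ_J = cos(π/136) ≈ 0.99973.
√(1−ρ_J²) simplifies to sin(π/136) = 0.023098.
So ω* = 2/1.023098 = 1.95485 (Young).
ρ(B_{ω*}) = ω*−1 = 0.95485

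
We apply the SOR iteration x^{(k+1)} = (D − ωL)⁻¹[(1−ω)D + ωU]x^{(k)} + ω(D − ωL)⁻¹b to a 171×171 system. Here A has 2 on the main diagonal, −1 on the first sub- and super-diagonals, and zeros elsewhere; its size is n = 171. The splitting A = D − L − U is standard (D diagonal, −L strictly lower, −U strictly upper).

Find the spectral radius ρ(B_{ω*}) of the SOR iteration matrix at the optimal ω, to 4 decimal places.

ρ_SOR = 0.9641

½·tridiag(1,0,1) at n=171: λ_k = cos(kπ/172); max |λ| at k=1 ⇒ ρ_J = cos(π/172) ≈ 0.9998.
√(1 − cos²(π/172)) = sin(π/172) ≈ 0.01826.
ω* = 2/(1 + 0.01826) = 2/1.01826 = 1.9641.
ρ_SOR = ω* − 1 ≈ 0.9641.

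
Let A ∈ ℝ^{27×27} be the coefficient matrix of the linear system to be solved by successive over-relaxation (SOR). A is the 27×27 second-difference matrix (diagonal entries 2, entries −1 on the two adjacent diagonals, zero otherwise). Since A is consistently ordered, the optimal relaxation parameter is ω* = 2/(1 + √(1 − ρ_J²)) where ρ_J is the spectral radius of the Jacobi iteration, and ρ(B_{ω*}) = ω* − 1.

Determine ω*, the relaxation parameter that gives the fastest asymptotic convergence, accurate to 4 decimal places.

ω* = 1.7986

ρ_J = max_k |cos(kπ/28)| = cos(π/28) = 0.9937
√(1−ρ_J²) = |sin(π/28)| = 0.11196
ω* = 2/(1+0.11196) = 1.7986
At ω = 1.7986 every |λ(B_ω)| = ω−1, so ρ_SOR = 0.7986.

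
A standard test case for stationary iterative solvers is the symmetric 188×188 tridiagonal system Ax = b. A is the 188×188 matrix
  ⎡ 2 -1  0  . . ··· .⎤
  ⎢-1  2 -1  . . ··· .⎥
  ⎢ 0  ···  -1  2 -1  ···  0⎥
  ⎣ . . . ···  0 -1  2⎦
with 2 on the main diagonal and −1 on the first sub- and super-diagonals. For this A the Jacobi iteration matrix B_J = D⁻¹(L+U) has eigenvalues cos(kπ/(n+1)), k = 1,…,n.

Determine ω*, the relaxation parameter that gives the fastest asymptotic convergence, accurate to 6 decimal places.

ω* = 1.967301

ρ_J = max_k |cos(kπ/189)| = cos(π/189) = 0.999862
root = sin(π/189) = 0.0166214  (since 1−cos² = sin²).
ω* = 2/(1 + 0.0166214) = 2/1.0166214 = 1.967301.
and ρ(B_{ω*}) = 1.967301 − 1 = 0.967301.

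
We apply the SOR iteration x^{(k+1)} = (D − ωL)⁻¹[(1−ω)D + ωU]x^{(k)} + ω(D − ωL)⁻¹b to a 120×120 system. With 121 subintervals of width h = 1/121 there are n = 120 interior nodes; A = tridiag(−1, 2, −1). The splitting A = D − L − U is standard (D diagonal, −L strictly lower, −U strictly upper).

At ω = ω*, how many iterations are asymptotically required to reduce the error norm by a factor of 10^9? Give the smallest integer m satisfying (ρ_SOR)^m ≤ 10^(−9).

½·tridiag(1,0,1) at n=120: λ_k = cos(kπ/121); max |λ| at k=1 ⇒ ρ_J = cos(π/121) ≈ 0.9996630.
1 − cos²(π/121) = sin²(π/121) ⇒ √(1−ρ_J²) = sin(π/121) = 0.0259607.
ω* = 2 / (1 + 0.0259607) = 2 / 1.0259607 ≈ 1.9493924.
ρ(B_{ω*}) = ω*−1 = 0.9493924
For 9 digits: m = 9·ln10 / (−ln 0.9493924) = 20.7233/0.0519331 = 399.038; round up → m = 400.

m = 400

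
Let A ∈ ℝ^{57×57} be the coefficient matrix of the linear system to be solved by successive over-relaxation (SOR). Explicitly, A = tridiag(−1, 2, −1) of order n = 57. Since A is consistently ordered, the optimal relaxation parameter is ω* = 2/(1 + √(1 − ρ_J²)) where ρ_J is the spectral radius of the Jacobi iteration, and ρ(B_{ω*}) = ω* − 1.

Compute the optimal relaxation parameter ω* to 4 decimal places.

ω* = 1.8973

½·tridiag(1,0,1) at n=57: λ_k = cos(kπ/58); max |λ| at k=1 ⇒ ρ_J = cos(π/58) ≈ 0.9985.
√(1−ρ_J²) simplifies to sin(π/58) = 0.05414.
So ω* = 2/1.05414 = 1.8973 (Young).
ρ_SOR = ω* − 1 = 1.8973 − 1 = 0.8973.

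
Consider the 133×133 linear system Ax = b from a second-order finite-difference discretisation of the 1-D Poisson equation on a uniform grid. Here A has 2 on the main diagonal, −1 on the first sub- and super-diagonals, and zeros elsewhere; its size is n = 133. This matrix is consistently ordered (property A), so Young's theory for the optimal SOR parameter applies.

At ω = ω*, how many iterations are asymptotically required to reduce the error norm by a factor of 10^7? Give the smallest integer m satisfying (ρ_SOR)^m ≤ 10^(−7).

m = 344

spectrum of D⁻¹(L+U) = {cos(kπ/134) : 1≤k≤133}; ρ_J = cos(π/134) = 0.9997252.
√(1 − cos²(π/134)) = sin(π/134) ≈ 0.0234426.
So ω* = 2/1.0234426 = 1.9541887 (Young).
ρ_SOR = ω* − 1 = 1.9541887 − 1 = 0.9541887.
m ≥ 7·ln10 / (−ln 0.9541887) = 343.715; smallest integer m = 344.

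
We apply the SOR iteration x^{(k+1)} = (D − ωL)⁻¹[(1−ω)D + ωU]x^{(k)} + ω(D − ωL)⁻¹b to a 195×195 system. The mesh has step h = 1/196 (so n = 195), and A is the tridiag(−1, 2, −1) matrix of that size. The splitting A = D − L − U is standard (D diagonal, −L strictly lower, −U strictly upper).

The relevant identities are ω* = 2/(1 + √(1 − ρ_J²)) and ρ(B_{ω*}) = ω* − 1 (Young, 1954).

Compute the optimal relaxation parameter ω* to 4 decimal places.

ω* = 1.9684

n=195: λ(B_J) = 1 − λ(A)/2 = cos(kπ/196); k=1 gives ρ_J = 0.9999.
√(1−ρ_J²) simplifies to sin(π/196) = 0.01603.
Then 2/(1+√(1−ρ_J²)) = 2/(1+0.01603); ω* = 2/1.01603 = 1.9684.
[ρ_SOR] ω* − 1 = 0.9684.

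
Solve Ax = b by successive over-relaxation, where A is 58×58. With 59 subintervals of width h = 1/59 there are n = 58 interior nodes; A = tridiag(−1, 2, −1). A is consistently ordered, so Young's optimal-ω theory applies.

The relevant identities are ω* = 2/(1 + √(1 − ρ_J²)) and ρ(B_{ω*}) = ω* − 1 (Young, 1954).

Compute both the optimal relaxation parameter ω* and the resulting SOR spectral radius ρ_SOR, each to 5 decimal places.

ω* = 1.89893, ρ_SOR = 0.89893

ρ_J = max_k |cos(kπ/59)| = cos(π/59) = 0.99858
root = sin(π/59) = 0.053222  (since 1−cos² = sin²).
ω* = 2 / (1 + 0.053222) = 2 / 1.053222 ≈ 1.89893.
Hence ρ(B_{ω*}) = 1.89893 − 1 = 0.89893.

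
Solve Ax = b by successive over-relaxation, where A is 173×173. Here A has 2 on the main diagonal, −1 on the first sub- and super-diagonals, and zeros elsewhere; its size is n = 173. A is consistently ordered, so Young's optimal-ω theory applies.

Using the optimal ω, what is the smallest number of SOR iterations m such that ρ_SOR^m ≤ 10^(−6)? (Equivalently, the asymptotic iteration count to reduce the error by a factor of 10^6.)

m = 383

½·tridiag(1,0,1) at n=173: λ_k = cos(kπ/174); max |λ| at k=1 ⇒ ρ_J = cos(π/174) ≈ 0.9998370.
1 − cos²(π/174) = sin²(π/174) ⇒ √(1−ρ_J²) = sin(π/174) = 0.0180541.
So ω* = 2/1.0180541 = 1.9645321 (Young).
Hence ρ(B_{ω*}) = 1.9645321 − 1 = 0.9645321.
Need (0.9645321)^m ≤ 10^(−6): m ≥ 6·ln10/|ln 0.9645321| = 13.8155/0.0361122 = 382.572 ⇒ m = 383.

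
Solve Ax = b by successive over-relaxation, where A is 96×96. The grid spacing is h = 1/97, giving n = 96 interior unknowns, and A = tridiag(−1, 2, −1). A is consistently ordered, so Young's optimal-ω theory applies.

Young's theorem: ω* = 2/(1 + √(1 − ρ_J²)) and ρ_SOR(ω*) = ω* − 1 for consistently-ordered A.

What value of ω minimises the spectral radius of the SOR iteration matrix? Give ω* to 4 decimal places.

n=96: λ(B_J) = 1 − λ(A)/2 = cos(kπ/97); k=1 gives ρ_J = 0.9995.
√(1 − cos²(π/97)) = sin(π/97) ≈ 0.03238.
ω* = 2 / (1 + 0.03238) = 2 / 1.03238 ≈ 1.9373.
ρ_SOR = ω* − 1 = 1.9373 − 1 = 0.9373.

ω* = 1.9373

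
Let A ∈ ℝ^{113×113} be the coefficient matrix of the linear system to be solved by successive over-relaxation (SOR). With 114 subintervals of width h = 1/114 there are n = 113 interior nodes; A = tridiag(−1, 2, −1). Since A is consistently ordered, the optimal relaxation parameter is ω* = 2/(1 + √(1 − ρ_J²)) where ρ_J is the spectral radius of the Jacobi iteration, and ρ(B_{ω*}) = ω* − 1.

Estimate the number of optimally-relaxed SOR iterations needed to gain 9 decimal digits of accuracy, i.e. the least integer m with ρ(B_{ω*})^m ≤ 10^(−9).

m = 376

½·tridiag(1,0,1) at n=113: λ_k = cos(kπ/114); max |λ| at k=1 ⇒ ρ_J = cos(π/114) ≈ 0.9996203.
1 − cos²(π/114) = sin²(π/114) ⇒ √(1−ρ_J²) = sin(π/114) = 0.0275543.
So ω* = 2/1.0275543 = 1.9463692 (Young).
ρ(B_{ω*}) = ω*−1 = 0.9463692
For 9 digits: m = 9·ln10 / (−ln 0.9463692) = 20.7233/0.0551225 = 375.950; round up → m = 376.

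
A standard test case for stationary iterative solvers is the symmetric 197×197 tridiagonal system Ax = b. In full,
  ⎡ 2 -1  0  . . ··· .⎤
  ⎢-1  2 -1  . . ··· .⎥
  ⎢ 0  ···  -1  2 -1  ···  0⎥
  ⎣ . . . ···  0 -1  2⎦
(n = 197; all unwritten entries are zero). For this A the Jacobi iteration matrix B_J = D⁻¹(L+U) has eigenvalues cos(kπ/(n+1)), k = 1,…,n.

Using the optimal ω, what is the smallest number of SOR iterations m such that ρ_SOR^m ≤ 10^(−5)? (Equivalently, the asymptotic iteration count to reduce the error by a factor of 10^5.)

m = 363

½·tridiag(1,0,1) at n=197: λ_k = cos(kπ/198); max |λ| at k=1 ⇒ ρ_J = cos(π/198) ≈ 0.9998741.
root = sin(π/198) = 0.0158660  (since 1−cos² = sin²).
Young: ω* = 2/(1+√(1−ρ_J²)) = 2/(1+0.0158660) = 2/1.0158660 = 1.9687636.
Hence ρ(B_{ω*}) = 1.9687636 − 1 = 0.9687636.
Need (0.9687636)^m ≤ 10^(−5): m ≥ 5·ln10/|ln 0.9687636| = 11.5129/0.0317347 = 362.786 ⇒ m = 363.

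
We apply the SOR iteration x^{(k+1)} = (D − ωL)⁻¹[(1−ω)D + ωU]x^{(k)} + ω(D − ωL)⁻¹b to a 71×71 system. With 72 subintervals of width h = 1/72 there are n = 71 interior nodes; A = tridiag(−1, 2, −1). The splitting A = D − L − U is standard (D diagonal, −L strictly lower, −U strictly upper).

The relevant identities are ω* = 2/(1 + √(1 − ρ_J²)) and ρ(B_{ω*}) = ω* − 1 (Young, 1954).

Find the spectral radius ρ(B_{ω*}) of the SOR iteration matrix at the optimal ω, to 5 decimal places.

ρ_J = max_k |cos(kπ/72)| = cos(π/72) = 0.99905
1 − cos²(π/72) = sin²(π/72) ⇒ √(1−ρ_J²) = sin(π/72) = 0.043619.
ω* = 2/(1+0.043619) = 1.91641
ρ_SOR = ω* − 1 ≈ 0.91641.

ρ_SOR = 0.91641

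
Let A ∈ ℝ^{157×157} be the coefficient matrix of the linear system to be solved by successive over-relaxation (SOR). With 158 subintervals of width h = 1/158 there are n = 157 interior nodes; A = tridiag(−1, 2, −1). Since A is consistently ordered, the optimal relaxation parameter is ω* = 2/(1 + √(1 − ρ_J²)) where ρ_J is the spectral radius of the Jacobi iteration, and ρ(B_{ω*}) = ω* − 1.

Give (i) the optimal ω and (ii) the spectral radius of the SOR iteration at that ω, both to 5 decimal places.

ω* = 1.96101, ρ_SOR = 0.96101

[ρ_J] n=157: ρ(B_J) = cos(π/(n+1)) = cos(π/158) = 0.99980.
√(1 − cos²(π/158)) = sin(π/158) ≈ 0.019882.
So ω* = 2/1.019882 = 1.96101 (Young).
Hence ρ(B_{ω*}) = 1.96101 − 1 = 0.96101.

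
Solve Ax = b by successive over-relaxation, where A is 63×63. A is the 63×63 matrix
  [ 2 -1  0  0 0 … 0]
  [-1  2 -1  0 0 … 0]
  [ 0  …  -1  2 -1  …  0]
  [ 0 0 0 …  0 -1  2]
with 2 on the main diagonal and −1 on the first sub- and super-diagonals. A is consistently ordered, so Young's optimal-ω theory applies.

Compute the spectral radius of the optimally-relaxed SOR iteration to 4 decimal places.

B_J for the 63×63 system has eigenvalues cos(kπ/64); ρ_J = cos(π/64) = 0.9988.
root = sin(π/64) = 0.04907  (since 1−cos² = sin²).
ω* = 2 / (1 + 0.04907) = 2 / 1.04907 ≈ 1.9065.
ρ_SOR = ω* − 1 ≈ 0.9065.

ρ_SOR = 0.9065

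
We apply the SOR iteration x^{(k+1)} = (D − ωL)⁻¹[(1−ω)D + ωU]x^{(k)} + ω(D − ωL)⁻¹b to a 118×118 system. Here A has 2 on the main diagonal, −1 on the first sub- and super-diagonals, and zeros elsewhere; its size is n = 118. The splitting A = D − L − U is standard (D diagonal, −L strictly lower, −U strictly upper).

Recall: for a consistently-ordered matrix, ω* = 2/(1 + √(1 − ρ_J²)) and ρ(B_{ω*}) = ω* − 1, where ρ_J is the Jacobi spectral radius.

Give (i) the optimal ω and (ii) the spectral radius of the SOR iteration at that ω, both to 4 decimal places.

[ρ_J] n=118: ρ(B_J) = cos(π/(n+1)) = cos(π/119) = 0.9997.
√(1−ρ_J²) = |sin(π/119)| = 0.02640
Then 2/(1+√(1−ρ_J²)) = 2/(1+0.02640); ω* = 2/1.02640 = 1.9486.
Hence ρ(B_{ω*}) = 1.9486 − 1 = 0.9486.

ω* = 1.9486, ρ_SOR = 0.9486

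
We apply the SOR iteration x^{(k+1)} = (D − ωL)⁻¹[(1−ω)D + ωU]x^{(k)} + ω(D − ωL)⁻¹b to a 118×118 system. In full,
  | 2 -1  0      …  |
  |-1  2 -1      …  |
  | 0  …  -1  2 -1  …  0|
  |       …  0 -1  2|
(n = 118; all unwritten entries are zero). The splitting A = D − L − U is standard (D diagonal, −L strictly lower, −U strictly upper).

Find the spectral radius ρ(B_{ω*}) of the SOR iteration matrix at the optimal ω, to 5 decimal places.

ρ_SOR = 0.94856

B_J for the 118×118 system has eigenvalues cos(kπ/119); ρ_J = cos(π/119) = 0.99965.
1 − cos²(π/119) = sin²(π/119) ⇒ √(1−ρ_J²) = sin(π/119) = 0.026397.
[ω*] 2 ÷ (1 + 0.026397) = 2 ÷ 1.026397 = 1.94856.
ρ(B_{ω*}) = ω*−1 = 0.94856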